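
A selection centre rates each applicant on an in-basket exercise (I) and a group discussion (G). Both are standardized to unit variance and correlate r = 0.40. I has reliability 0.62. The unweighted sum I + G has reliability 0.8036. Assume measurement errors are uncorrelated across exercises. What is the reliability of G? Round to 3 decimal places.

Var(I+G) = 2 + 2·0.40 = 2.800.
True-score variance = ρ_I + ρ_G + 2·0.40, so 0.8036 = (0.62 + ρ_G + 0.80) / 2.800.
ρ_G = 0.8036·2.800 − 0.62 − 0.80 = 0.830.

0.830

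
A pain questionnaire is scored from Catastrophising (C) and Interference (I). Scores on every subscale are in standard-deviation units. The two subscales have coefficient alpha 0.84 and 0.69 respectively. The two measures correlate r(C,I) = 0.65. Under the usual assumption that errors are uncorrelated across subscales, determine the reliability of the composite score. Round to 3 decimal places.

0.858

Var(C+I) = 2 + 2·[0.65] = 2 + 1.3 = 3.3.
Under uncorrelated errors the observed covariances equal the true-score covariances, so only the own-variance terms attenuate.
True-score variance = [0.84 + 0.69] + 1.3 = 1.53 + 1.3 = 2.83.
Reliability = 2.83 / 3.3 = 0.858.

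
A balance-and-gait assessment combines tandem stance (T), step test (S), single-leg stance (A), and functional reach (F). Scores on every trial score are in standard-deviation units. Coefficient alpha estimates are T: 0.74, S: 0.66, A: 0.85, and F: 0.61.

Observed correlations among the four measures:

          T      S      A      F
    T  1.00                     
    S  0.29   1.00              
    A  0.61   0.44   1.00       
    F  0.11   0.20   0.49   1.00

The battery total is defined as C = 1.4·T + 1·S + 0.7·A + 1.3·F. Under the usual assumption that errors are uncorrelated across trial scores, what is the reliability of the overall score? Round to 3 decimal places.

0.835

Var(C) = 1.4² + 1 + 0.7² + 1.3² + 2·[1.4·0.29 + 0.98·0.61 + 1.82·0.11 + 0.7·0.44 + 1.3·0.20 + 0.91·0.49] = 5.14 + 4.4358 = 9.5758.
Under uncorrelated errors the observed covariances equal the true-score covariances, so only the own-variance terms attenuate.
True-score variance = [1.4²·0.74 + 0.66 + 0.7²·0.85 + 1.3²·0.61] + 4.4358 = 3.5578 + 4.4358 = 7.9936.
Reliability = 7.9936 / 9.5758 = 0.835.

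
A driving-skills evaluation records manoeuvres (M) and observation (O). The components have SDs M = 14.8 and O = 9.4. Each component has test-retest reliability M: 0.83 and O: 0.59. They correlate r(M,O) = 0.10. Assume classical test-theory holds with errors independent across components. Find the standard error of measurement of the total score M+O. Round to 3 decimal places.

8.571

Var(total) = 307.4 + 27.824 = 335.224.
True-score variance = 233.936 + 27.824 = 261.76, so reliability = 0.7808.
Error variance = 335.224 − 261.76 = 73.4644; SEM = √73.4644 = 8.571.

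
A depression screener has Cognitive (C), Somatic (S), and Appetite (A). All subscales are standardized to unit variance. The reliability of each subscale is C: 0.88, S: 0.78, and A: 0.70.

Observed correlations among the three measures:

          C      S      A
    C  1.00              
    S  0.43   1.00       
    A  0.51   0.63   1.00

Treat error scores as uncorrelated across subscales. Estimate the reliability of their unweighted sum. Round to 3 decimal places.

Var(C+S+A) = 3 + 2·[0.43 + 0.51 + 0.63] = 3 + 3.14 = 6.14.
Under uncorrelated errors the observed covariances equal the true-score covariances, so only the own-variance terms attenuate.
True-score variance = [0.88 + 0.78 + 0.70] + 3.14 = 2.36 + 3.14 = 5.5.
Reliability = 5.5 / 6.14 = 0.896.

0.896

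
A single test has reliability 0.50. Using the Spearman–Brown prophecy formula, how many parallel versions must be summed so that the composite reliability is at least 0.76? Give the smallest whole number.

k ≥ ρ*(1−ρ₁)/(ρ₁(1−ρ*)) = 0.76·0.50 / (0.50·0.24) = 3.167.
Smallest integer k = 4.

4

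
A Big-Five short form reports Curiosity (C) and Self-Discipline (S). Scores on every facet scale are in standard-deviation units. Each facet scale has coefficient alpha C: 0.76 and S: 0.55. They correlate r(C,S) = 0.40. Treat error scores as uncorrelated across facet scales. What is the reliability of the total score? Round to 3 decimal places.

0.754

Var(C+S) = 2 + 2·[0.40] = 2 + 0.8 = 2.8.
Under uncorrelated errors the observed covariances equal the true-score covariances, so only the own-variance terms attenuate.
True-score variance = [0.76 + 0.55] + 0.8 = 1.31 + 0.8 = 2.11.
Reliability = 2.11 / 2.8 = 0.754.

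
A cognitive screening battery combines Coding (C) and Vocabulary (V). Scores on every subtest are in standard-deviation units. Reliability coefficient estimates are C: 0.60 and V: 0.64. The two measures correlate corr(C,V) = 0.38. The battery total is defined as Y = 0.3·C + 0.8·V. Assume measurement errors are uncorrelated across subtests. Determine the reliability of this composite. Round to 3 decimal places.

Var(Y) = 0.3² + 0.8² + 2·[0.24·0.38] = 0.73 + 0.1824 = 0.9124.
With uncorrelated errors the cross-covariances are all true-score covariance, so they carry over unchanged; only the diagonal terms shrink to ρᵢσᵢ².
True-score variance = [0.3²·0.60 + 0.8²·0.64] + 0.1824 = 0.4636 + 0.1824 = 0.646.
Reliability = 0.646 / 0.9124 = 0.708.

0.708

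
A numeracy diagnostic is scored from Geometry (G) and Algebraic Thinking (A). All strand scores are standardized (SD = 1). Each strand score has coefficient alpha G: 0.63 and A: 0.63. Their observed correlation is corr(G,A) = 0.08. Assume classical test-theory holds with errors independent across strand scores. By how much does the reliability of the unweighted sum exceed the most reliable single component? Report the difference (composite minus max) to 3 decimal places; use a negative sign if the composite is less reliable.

Var(sum) = 2 + 0.16 = 2.16; true-score variance = 1.26 + 0.16 = 1.42; composite reliability = 0.6574.
Max component reliability = 0.6300.
Difference = 0.6574 − 0.6300 = 0.027.

0.027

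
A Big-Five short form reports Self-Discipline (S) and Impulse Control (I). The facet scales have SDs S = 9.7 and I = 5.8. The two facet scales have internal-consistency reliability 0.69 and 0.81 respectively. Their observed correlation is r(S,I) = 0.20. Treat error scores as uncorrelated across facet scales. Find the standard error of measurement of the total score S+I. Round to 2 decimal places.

5.96

Var(total) = 127.73 + 22.504 = 150.234.
True-score variance = 92.1705 + 22.504 = 114.674, so reliability = 0.7633.
Error variance = 150.234 − 114.674 = 35.5595; SEM = √35.5595 = 5.96.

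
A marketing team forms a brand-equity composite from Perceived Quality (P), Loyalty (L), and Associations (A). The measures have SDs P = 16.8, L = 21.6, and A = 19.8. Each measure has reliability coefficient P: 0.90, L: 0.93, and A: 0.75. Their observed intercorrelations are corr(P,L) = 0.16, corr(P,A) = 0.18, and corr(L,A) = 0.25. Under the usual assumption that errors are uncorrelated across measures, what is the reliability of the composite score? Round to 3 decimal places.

Var(P+L+A) = 16.8² + 21.6² + 19.8² + 2·[16.8·21.6·0.16 + 16.8·19.8·0.18 + 21.6·19.8·0.25] = 1140.84 + 449.712 = 1590.55.
Because errors are independent across components, Cov(Tᵢ,Tⱼ) = Cov(Xᵢ,Xⱼ); the off-diagonal part of the true-score variance is the same as above.
True-score variance = [16.8²·0.90 + 21.6²·0.93 + 19.8²·0.75] + 449.712 = 981.947 + 449.712 = 1431.66.
Reliability = 1431.66 / 1590.55 = 0.900.

0.900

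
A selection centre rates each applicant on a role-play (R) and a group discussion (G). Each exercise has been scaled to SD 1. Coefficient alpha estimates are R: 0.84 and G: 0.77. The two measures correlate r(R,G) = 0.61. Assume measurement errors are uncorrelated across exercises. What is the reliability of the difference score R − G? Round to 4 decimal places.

0.5000

Var(R−G) = 1 + 1 − 2·0.61 = 2 − 1.22 = 0.78.
Because errors are independent across components, Cov(Tᵢ,Tⱼ) = Cov(Xᵢ,Xⱼ); the off-diagonal part of the true-score variance is the same as above.
True-score variance = [0.84 + 0.77] − 1.22 = 1.61 − 1.22 = 0.39.
Reliability = 0.39 / 0.78 = 0.5000.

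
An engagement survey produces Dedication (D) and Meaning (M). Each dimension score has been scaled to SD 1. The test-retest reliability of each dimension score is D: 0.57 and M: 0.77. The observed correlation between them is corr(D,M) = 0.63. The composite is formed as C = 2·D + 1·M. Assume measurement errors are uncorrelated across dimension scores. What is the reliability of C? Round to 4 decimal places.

Var(C) = 2² + 1 + 2·[2·0.63] = 5 + 2.52 = 7.52.
Under uncorrelated errors the observed covariances equal the true-score covariances, so only the own-variance terms attenuate.
True-score variance = [2²·0.57 + 0.77] + 2.52 = 3.05 + 2.52 = 5.57.
Reliability = 5.57 / 7.52 = 0.7407.

0.7407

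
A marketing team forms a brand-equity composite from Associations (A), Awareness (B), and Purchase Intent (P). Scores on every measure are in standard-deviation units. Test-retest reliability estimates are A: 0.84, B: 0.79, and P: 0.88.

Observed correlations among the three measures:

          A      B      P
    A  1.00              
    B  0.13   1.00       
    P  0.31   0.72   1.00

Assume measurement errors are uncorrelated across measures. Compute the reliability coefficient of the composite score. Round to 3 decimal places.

Var(A+B+P) = 3 + 2·[0.13 + 0.31 + 0.72] = 3 + 2.32 = 5.32.
With uncorrelated errors the cross-covariances are all true-score covariance, so they carry over unchanged; only the diagonal terms shrink to ρᵢσᵢ².
True-score variance = [0.84 + 0.79 + 0.88] + 2.32 = 2.51 + 2.32 = 4.83.
Reliability = 4.83 / 5.32 = 0.908.

0.908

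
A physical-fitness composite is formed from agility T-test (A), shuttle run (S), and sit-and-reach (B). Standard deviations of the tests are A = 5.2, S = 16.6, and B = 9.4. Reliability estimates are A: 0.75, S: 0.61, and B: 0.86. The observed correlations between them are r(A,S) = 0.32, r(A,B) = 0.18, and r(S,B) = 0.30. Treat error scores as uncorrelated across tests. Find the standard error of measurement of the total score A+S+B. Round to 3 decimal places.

Var(total) = 390.96 + 166.466 = 557.426.
True-score variance = 264.361 + 166.466 = 430.827, so reliability = 0.7729.
Error variance = 557.426 − 430.827 = 126.599; SEM = √126.599 = 11.252.

11.252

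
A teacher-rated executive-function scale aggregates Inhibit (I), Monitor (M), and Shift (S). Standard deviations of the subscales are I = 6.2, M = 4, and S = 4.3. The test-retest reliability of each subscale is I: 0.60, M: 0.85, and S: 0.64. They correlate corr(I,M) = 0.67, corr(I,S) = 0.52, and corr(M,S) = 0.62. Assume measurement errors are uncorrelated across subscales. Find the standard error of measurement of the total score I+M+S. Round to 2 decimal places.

Var(total) = 72.93 + 82.2864 = 155.216.
True-score variance = 48.4976 + 82.2864 = 130.784, so reliability = 0.8426.
Error variance = 155.216 − 130.784 = 24.4324; SEM = √24.4324 = 4.94.

4.94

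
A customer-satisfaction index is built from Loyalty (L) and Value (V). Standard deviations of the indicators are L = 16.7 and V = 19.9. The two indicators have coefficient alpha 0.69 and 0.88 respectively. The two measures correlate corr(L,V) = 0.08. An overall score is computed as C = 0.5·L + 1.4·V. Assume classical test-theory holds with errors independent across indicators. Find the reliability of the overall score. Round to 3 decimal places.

Var(C) = 0.5²·16.7² + 1.4²·19.9² + 2·[0.7·16.7·19.9·0.08] = 845.902 + 37.221 = 883.123.
With uncorrelated errors the cross-covariances are all true-score covariance, so they carry over unchanged; only the diagonal terms shrink to ρᵢσᵢ².
True-score variance = [0.5²·16.7²·0.69 + 1.4²·19.9²·0.88] + 37.221 = 731.147 + 37.221 = 768.368.
Reliability = 768.368 / 883.123 = 0.870.

0.870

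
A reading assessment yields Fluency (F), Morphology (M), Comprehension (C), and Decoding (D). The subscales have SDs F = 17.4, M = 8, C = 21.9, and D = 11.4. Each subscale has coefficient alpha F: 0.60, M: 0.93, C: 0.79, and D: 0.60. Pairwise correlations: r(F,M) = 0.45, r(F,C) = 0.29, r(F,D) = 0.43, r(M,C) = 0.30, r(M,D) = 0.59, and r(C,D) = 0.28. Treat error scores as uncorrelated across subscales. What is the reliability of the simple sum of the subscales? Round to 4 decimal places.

Var(F+M+C+D) = 17.4² + 8² + 21.9² + 11.4² + 2·[17.4·8·0.45 + 17.4·21.9·0.29 + 17.4·11.4·0.43 + 8·21.9·0.30 + 8·11.4·0.59 + 21.9·11.4·0.28] = 976.33 + 869.43 = 1845.76.
Because errors are independent across components, Cov(Tᵢ,Tⱼ) = Cov(Xᵢ,Xⱼ); the off-diagonal part of the true-score variance is the same as above.
True-score variance = [17.4²·0.60 + 8²·0.93 + 21.9²·0.79 + 11.4²·0.60] + 869.43 = 698.044 + 869.43 = 1567.47.
Reliability = 1567.47 / 1845.76 = 0.8492.

0.8492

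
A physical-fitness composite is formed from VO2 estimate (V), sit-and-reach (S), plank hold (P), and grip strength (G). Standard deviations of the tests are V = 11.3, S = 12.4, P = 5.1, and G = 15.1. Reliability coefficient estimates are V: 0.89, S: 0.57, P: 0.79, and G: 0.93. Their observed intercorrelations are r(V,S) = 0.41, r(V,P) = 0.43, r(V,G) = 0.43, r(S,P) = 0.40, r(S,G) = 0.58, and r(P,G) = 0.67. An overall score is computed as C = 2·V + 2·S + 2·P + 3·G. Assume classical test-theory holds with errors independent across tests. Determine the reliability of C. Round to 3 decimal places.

0.930

Var(C) = 2²·11.3² + 2²·12.4² + 2²·5.1² + 3²·15.1² + 2·[4·11.3·12.4·0.41 + 4·11.3·5.1·0.43 + 6·11.3·15.1·0.43 + 4·12.4·5.1·0.40 + 6·12.4·15.1·0.58 + 6·5.1·15.1·0.67] = 3281.93 + 3663.01 = 6944.94.
Under uncorrelated errors the observed covariances equal the true-score covariances, so only the own-variance terms attenuate.
True-score variance = [2²·11.3²·0.89 + 2²·12.4²·0.57 + 2²·5.1²·0.79 + 3²·15.1²·0.93] + 3663.01 = 2795.78 + 3663.01 = 6458.79.
Reliability = 6458.79 / 6944.94 = 0.930.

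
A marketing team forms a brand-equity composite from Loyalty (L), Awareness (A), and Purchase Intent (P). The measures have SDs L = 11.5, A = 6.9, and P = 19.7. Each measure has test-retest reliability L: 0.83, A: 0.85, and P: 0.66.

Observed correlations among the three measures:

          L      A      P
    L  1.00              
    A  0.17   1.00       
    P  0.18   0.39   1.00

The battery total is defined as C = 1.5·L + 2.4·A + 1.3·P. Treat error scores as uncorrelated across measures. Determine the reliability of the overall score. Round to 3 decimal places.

0.827

Var(C) = 1.5²·11.5² + 2.4²·6.9² + 1.3²·19.7² + 2·[3.6·11.5·6.9·0.17 + 1.95·11.5·19.7·0.18 + 3.12·6.9·19.7·0.39] = 1227.67 + 586.962 = 1814.63.
Because errors are independent across components, Cov(Tᵢ,Tⱼ) = Cov(Xᵢ,Xⱼ); the off-diagonal part of the true-score variance is the same as above.
True-score variance = [1.5²·11.5²·0.83 + 2.4²·6.9²·0.85 + 1.3²·19.7²·0.66] + 586.962 = 912.951 + 586.962 = 1499.91.
Reliability = 1499.91 / 1814.63 = 0.827.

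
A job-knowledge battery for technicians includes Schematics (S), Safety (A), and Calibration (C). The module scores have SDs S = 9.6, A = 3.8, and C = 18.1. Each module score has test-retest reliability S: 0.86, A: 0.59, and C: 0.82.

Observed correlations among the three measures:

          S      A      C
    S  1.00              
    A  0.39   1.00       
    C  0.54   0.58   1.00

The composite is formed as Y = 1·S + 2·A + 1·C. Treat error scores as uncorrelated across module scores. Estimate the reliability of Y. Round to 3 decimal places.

Var(Y) = 9.6² + 2²·3.8² + 18.1² + 2·[2·9.6·3.8·0.39 + 9.6·18.1·0.54 + 2·3.8·18.1·0.58] = 477.53 + 404.139 = 881.669.
With uncorrelated errors the cross-covariances are all true-score covariance, so they carry over unchanged; only the diagonal terms shrink to ρᵢσᵢ².
True-score variance = [9.6²·0.86 + 2²·3.8²·0.59 + 18.1²·0.82] + 404.139 = 381.976 + 404.139 = 786.115.
Reliability = 786.115 / 881.669 = 0.892.

0.892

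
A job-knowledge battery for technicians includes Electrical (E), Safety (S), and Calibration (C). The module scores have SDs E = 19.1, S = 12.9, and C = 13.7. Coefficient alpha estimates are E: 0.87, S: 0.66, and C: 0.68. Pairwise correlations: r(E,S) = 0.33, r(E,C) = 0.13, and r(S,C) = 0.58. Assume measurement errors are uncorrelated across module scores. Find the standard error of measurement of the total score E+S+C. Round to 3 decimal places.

12.809

Var(total) = 718.91 + 435.658 = 1154.57.
True-score variance = 554.845 + 435.658 = 990.503, so reliability = 0.8579.
Error variance = 1154.57 − 990.503 = 164.066; SEM = √164.066 = 12.809.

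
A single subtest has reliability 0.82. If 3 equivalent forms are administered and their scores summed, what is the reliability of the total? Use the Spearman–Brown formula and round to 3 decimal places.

0.932

ρ_k = kρ / (1 + (k−1)ρ) = 3·0.82 / (1 + 2·0.82) = 2.460 / 2.640 = 0.932.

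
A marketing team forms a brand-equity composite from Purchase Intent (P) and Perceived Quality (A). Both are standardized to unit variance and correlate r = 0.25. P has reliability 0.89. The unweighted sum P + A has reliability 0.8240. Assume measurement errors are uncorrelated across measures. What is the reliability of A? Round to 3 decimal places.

Var(P+A) = 2 + 2·0.25 = 2.500.
True-score variance = ρ_P + ρ_A + 2·0.25, so 0.8240 = (0.89 + ρ_A + 0.50) / 2.500.
ρ_A = 0.8240·2.500 − 0.89 − 0.50 = 0.670.

0.670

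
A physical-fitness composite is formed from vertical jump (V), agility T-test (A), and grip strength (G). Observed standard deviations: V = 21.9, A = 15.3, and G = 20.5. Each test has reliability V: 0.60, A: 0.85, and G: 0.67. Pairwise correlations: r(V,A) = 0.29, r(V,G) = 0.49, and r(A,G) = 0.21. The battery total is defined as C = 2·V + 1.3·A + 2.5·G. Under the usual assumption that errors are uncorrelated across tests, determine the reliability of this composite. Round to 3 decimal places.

0.790

Var(C) = 2²·21.9² + 1.3²·15.3² + 2.5²·20.5² + 2·[2.6·21.9·15.3·0.29 + 5·21.9·20.5·0.49 + 3.25·15.3·20.5·0.21] = 4940.61 + 3133.27 = 8073.89.
Under uncorrelated errors the observed covariances equal the true-score covariances, so only the own-variance terms attenuate.
True-score variance = [2²·21.9²·0.60 + 1.3²·15.3²·0.85 + 2.5²·20.5²·0.67] + 3133.27 = 3247.13 + 3133.27 = 6380.4.
Reliability = 6380.4 / 8073.89 = 0.790.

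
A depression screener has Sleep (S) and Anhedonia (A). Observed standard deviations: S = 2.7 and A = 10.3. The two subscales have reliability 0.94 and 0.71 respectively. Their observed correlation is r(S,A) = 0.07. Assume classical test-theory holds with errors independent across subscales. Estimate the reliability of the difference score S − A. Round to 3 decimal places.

0.715

Var(S−A) = 2.7² + 10.3² − 2·2.7·10.3·0.07 = 113.38 − 3.8934 = 109.487.
With uncorrelated errors the cross-covariances are all true-score covariance, so they carry over unchanged; only the diagonal terms shrink to ρᵢσᵢ².
True-score variance = [2.7²·0.94 + 10.3²·0.71] − 3.8934 = 82.1765 − 3.8934 = 78.2831.
Reliability = 78.2831 / 109.487 = 0.715.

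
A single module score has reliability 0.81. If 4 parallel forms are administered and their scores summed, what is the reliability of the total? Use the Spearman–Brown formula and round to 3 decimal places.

ρ_k = kρ / (1 + (k−1)ρ) = 4·0.81 / (1 + 3·0.81) = 3.240 / 3.430 = 0.945.

0.945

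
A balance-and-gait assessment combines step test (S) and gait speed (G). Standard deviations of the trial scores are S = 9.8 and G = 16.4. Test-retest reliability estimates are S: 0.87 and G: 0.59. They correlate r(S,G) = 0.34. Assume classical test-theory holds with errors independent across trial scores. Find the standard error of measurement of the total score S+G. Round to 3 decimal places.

Var(total) = 365 + 109.29 = 474.29.
True-score variance = 242.241 + 109.29 = 351.531, so reliability = 0.7412.
Error variance = 474.29 − 351.531 = 122.759; SEM = √122.759 = 11.080.

11.080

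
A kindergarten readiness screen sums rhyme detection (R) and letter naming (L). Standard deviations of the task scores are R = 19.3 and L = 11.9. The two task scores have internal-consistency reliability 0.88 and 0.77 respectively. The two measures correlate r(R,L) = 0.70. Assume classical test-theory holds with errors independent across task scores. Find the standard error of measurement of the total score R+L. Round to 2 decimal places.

8.79

Var(total) = 514.1 + 321.538 = 835.638.
True-score variance = 436.831 + 321.538 = 758.369, so reliability = 0.9075.
Error variance = 835.638 − 758.369 = 77.2691; SEM = √77.2691 = 8.79.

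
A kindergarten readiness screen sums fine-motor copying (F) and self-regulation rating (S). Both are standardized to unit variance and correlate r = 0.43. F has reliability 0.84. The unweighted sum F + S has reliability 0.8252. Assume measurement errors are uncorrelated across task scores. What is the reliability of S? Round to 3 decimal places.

Var(F+S) = 2 + 2·0.43 = 2.860.
True-score variance = ρ_F + ρ_S + 2·0.43, so 0.8252 = (0.84 + ρ_S + 0.86) / 2.860.
ρ_S = 0.8252·2.860 − 0.84 − 0.86 = 0.660.

0.660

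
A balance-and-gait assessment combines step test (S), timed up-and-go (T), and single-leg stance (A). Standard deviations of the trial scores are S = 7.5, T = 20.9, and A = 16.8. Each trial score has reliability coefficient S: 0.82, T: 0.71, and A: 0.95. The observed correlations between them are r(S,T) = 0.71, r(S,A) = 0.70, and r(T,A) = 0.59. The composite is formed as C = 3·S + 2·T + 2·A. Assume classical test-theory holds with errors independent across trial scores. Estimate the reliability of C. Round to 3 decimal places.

Var(C) = 3²·7.5² + 2²·20.9² + 2²·16.8² + 2·[6·7.5·20.9·0.71 + 6·7.5·16.8·0.70 + 4·20.9·16.8·0.59] = 3382.45 + 4051.2 = 7433.65.
Because errors are independent across components, Cov(Tᵢ,Tⱼ) = Cov(Xᵢ,Xⱼ); the off-diagonal part of the true-score variance is the same as above.
True-score variance = [3²·7.5²·0.82 + 2²·20.9²·0.71 + 2²·16.8²·0.95] + 4051.2 = 2728.18 + 4051.2 = 6779.37.
Reliability = 6779.37 / 7433.65 = 0.912.

0.912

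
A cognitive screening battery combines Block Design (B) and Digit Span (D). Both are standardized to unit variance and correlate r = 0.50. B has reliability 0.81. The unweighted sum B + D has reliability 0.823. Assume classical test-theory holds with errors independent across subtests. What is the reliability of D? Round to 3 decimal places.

0.659

Var(B+D) = 2 + 2·0.50 = 3.000.
True-score variance = ρ_B + ρ_D + 2·0.50, so 0.823 = (0.81 + ρ_D + 1.00) / 3.000.
ρ_D = 0.823·3.000 − 0.81 − 1.00 = 0.659.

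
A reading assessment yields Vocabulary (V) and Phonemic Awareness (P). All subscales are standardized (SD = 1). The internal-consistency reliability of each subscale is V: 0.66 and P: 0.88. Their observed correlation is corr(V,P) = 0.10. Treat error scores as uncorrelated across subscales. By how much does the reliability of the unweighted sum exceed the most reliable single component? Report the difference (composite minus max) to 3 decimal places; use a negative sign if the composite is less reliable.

Var(sum) = 2 + 0.2 = 2.2; true-score variance = 1.54 + 0.2 = 1.74; composite reliability = 0.7909.
Max component reliability = 0.8800.
Difference = 0.7909 − 0.8800 = -0.089.

-0.089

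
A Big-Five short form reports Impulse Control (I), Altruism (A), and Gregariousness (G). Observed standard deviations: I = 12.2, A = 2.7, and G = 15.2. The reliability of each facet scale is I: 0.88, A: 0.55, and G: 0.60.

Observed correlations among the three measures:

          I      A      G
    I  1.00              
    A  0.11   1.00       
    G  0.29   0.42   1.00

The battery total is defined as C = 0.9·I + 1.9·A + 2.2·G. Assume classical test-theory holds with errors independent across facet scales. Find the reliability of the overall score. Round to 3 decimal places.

0.710

Var(C) = 0.9²·12.2² + 1.9²·2.7² + 2.2²·15.2² + 2·[1.71·12.2·2.7·0.11 + 1.98·12.2·15.2·0.29 + 4.18·2.7·15.2·0.42] = 1265.11 + 369.451 = 1634.56.
With uncorrelated errors the cross-covariances are all true-score covariance, so they carry over unchanged; only the diagonal terms shrink to ρᵢσᵢ².
True-score variance = [0.9²·12.2²·0.88 + 1.9²·2.7²·0.55 + 2.2²·15.2²·0.60] + 369.451 = 791.508 + 369.451 = 1160.96.
Reliability = 1160.96 / 1634.56 = 0.710.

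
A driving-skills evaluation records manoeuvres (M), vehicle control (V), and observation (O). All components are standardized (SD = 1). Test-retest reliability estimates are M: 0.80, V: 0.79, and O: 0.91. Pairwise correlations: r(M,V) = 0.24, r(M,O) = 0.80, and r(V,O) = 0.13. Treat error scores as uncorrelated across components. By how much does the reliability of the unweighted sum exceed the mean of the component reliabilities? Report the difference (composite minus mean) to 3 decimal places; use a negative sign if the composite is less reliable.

Var(sum) = 3 + 2.34 = 5.34; true-score variance = 2.5 + 2.34 = 4.84; composite reliability = 0.9064.
Mean component reliability = 0.8333.
Difference = 0.9064 − 0.8333 = 0.073.

0.073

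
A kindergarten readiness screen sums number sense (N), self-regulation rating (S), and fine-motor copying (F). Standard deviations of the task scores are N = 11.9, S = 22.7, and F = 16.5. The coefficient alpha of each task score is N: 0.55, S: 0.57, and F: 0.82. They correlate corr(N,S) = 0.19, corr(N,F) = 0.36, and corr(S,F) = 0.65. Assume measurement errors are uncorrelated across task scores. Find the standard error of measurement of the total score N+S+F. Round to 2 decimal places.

18.28

Var(total) = 929.15 + 730.936 = 1660.09.
True-score variance = 594.846 + 730.936 = 1325.78, so reliability = 0.7986.
Error variance = 1660.09 − 1325.78 = 334.304; SEM = √334.304 = 18.28.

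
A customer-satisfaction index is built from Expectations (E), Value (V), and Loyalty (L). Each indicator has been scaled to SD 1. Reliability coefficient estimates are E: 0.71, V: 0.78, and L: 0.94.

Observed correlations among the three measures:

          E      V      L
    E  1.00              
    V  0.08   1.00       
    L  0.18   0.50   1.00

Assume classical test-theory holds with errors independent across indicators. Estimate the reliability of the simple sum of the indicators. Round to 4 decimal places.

Var(E+V+L) = 3 + 2·[0.08 + 0.18 + 0.50] = 3 + 1.52 = 4.52.
With uncorrelated errors the cross-covariances are all true-score covariance, so they carry over unchanged; only the diagonal terms shrink to ρᵢσᵢ².
True-score variance = [0.71 + 0.78 + 0.94] + 1.52 = 2.43 + 1.52 = 3.95.
Reliability = 3.95 / 4.52 = 0.8739.

0.8739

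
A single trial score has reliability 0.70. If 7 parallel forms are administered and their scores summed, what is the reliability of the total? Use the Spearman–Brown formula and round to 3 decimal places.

ρ_k = kρ / (1 + (k−1)ρ) = 7·0.70 / (1 + 6·0.70) = 4.900 / 5.200 = 0.942.

0.942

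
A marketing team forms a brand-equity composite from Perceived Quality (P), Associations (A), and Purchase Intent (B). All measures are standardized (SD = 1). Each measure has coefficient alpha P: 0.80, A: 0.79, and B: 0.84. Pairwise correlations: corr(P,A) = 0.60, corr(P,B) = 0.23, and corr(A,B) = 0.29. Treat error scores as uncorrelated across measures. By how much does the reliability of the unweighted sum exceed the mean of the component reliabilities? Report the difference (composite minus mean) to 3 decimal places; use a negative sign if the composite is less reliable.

Var(sum) = 3 + 2.24 = 5.24; true-score variance = 2.43 + 2.24 = 4.67; composite reliability = 0.8912.
Mean component reliability = 0.8100.
Difference = 0.8912 − 0.8100 = 0.081.

0.081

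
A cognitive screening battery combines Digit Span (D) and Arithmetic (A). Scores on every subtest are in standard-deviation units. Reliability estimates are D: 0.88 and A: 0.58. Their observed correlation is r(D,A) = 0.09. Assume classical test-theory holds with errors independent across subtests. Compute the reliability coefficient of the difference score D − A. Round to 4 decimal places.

0.7033

Var(D−A) = 1 + 1 − 2·0.09 = 2 − 0.18 = 1.82.
Under uncorrelated errors the observed covariances equal the true-score covariances, so only the own-variance terms attenuate.
True-score variance = [0.88 + 0.58] − 0.18 = 1.46 − 0.18 = 1.28.
Reliability = 1.28 / 1.82 = 0.7033.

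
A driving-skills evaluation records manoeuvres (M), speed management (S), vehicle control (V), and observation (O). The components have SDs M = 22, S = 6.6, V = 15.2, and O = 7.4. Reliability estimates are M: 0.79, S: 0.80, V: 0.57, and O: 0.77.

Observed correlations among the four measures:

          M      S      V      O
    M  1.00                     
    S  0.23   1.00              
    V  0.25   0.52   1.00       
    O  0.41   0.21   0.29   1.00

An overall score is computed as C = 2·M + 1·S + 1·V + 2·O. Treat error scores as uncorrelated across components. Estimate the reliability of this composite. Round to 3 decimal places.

0.848

Var(C) = 2²·22² + 6.6² + 15.2² + 2²·7.4² + 2·[2·22·6.6·0.23 + 2·22·15.2·0.25 + 4·22·7.4·0.41 + 6.6·15.2·0.52 + 2·6.6·7.4·0.21 + 2·15.2·7.4·0.29] = 2429.64 + 1277.8 = 3707.44.
Under uncorrelated errors the observed covariances equal the true-score covariances, so only the own-variance terms attenuate.
True-score variance = [2²·22²·0.79 + 6.6²·0.80 + 15.2²·0.57 + 2²·7.4²·0.77] + 1277.8 = 1864.64 + 1277.8 = 3142.44.
Reliability = 3142.44 / 3707.44 = 0.848.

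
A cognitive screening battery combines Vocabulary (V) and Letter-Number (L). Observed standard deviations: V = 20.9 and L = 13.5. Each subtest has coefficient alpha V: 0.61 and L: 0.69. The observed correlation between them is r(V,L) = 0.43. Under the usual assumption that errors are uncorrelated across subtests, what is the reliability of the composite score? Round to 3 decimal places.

Var(V+L) = 20.9² + 13.5² + 2·[20.9·13.5·0.43] = 619.06 + 242.649 = 861.709.
Because errors are independent across components, Cov(Tᵢ,Tⱼ) = Cov(Xᵢ,Xⱼ); the off-diagonal part of the true-score variance is the same as above.
True-score variance = [20.9²·0.61 + 13.5²·0.69] + 242.649 = 392.207 + 242.649 = 634.856.
Reliability = 634.856 / 861.709 = 0.737.

0.737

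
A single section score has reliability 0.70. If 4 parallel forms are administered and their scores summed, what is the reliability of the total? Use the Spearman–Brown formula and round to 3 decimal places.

0.903

ρ_k = kρ / (1 + (k−1)ρ) = 4·0.70 / (1 + 3·0.70) = 2.800 / 3.100 = 0.903.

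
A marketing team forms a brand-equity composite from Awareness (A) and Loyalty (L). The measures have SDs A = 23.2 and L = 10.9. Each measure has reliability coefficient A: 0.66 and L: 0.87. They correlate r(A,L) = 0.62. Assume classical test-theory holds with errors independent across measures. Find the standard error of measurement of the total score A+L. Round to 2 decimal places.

14.09

Var(total) = 657.05 + 313.571 = 970.621.
True-score variance = 458.603 + 313.571 = 772.174, so reliability = 0.7955.
Error variance = 970.621 − 772.174 = 198.447; SEM = √198.447 = 14.09.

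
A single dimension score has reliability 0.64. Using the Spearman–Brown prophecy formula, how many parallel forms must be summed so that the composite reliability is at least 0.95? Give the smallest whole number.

k ≥ ρ*(1−ρ₁)/(ρ₁(1−ρ*)) = 0.95·0.36 / (0.64·0.05) = 10.687.
Smallest integer k = 11.

11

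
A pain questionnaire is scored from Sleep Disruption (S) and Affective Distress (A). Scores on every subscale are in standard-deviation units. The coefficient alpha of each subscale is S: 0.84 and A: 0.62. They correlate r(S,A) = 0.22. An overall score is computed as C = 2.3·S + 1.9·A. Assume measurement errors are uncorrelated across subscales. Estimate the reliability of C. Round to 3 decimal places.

Var(C) = 2.3² + 1.9² + 2·[4.37·0.22] = 8.9 + 1.9228 = 10.8228.
Because errors are independent across components, Cov(Tᵢ,Tⱼ) = Cov(Xᵢ,Xⱼ); the off-diagonal part of the true-score variance is the same as above.
True-score variance = [2.3²·0.84 + 1.9²·0.62] + 1.9228 = 6.6818 + 1.9228 = 8.6046.
Reliability = 8.6046 / 10.8228 = 0.795.

0.795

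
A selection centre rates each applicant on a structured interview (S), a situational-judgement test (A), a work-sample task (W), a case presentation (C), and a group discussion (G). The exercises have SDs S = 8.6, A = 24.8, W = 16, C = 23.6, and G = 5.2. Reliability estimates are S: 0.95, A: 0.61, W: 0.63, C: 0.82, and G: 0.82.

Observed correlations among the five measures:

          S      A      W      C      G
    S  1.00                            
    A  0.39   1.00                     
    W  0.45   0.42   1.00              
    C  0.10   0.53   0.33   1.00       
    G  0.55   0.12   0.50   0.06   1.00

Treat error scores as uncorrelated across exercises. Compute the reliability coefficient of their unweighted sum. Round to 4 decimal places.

Var(S+A+W+C+G) = 8.6² + 24.8² + 16² + 23.6² + 5.2² + 2·[8.6·24.8·0.39 + 8.6·16·0.45 + 8.6·23.6·0.10 + 8.6·5.2·0.55 + 24.8·16·0.42 + 24.8·23.6·0.53 + 24.8·5.2·0.12 + 16·23.6·0.33 + 16·5.2·0.50 + 23.6·5.2·0.06] = 1529 + 1711.78 = 3240.78.
With uncorrelated errors the cross-covariances are all true-score covariance, so they carry over unchanged; only the diagonal terms shrink to ρᵢσᵢ².
True-score variance = [8.6²·0.95 + 24.8²·0.61 + 16²·0.63 + 23.6²·0.82 + 5.2²·0.82] + 1711.78 = 1085.6 + 1711.78 = 2797.38.
Reliability = 2797.38 / 3240.78 = 0.8632.

0.8632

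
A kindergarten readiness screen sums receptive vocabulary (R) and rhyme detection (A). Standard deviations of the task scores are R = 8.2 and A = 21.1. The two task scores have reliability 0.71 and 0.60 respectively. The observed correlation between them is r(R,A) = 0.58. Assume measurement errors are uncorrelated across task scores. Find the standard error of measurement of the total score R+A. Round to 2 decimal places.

14.06

Var(total) = 512.45 + 200.703 = 713.153.
True-score variance = 314.866 + 200.703 = 515.57, so reliability = 0.7229.
Error variance = 713.153 − 515.57 = 197.584; SEM = √197.584 = 14.06.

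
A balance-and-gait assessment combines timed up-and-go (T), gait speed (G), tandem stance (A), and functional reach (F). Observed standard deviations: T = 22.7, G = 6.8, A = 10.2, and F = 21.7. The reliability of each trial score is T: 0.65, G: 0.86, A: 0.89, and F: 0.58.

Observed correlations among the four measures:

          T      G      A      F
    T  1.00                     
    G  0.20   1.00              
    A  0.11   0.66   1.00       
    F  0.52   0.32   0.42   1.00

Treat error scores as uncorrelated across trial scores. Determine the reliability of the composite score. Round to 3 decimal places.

Var(T+G+A+F) = 22.7² + 6.8² + 10.2² + 21.7² + 2·[22.7·6.8·0.20 + 22.7·10.2·0.11 + 22.7·21.7·0.52 + 6.8·10.2·0.66 + 6.8·21.7·0.32 + 10.2·21.7·0.42] = 1136.46 + 996.896 = 2133.36.
Under uncorrelated errors the observed covariances equal the true-score covariances, so only the own-variance terms attenuate.
True-score variance = [22.7²·0.65 + 6.8²·0.86 + 10.2²·0.89 + 21.7²·0.58] + 996.896 = 740.417 + 996.896 = 1737.31.
Reliability = 1737.31 / 2133.36 = 0.814.

0.814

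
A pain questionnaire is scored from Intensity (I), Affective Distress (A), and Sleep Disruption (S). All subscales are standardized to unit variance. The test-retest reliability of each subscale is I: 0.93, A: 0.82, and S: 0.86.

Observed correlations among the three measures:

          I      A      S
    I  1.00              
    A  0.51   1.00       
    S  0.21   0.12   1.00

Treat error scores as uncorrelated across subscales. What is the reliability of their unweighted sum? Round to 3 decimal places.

Var(I+A+S) = 3 + 2·[0.51 + 0.21 + 0.12] = 3 + 1.68 = 4.68.
Because errors are independent across components, Cov(Tᵢ,Tⱼ) = Cov(Xᵢ,Xⱼ); the off-diagonal part of the true-score variance is the same as above.
True-score variance = [0.93 + 0.82 + 0.86] + 1.68 = 2.61 + 1.68 = 4.29.
Reliability = 4.29 / 4.68 = 0.917.

0.917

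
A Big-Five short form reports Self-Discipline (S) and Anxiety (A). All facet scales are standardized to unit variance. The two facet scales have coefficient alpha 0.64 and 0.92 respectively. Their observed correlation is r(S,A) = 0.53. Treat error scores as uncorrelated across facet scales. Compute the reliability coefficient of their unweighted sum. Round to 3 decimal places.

Var(S+A) = 2 + 2·[0.53] = 2 + 1.06 = 3.06.
Because errors are independent across components, Cov(Tᵢ,Tⱼ) = Cov(Xᵢ,Xⱼ); the off-diagonal part of the true-score variance is the same as above.
True-score variance = [0.64 + 0.92] + 1.06 = 1.56 + 1.06 = 2.62.
Reliability = 2.62 / 3.06 = 0.856.

0.856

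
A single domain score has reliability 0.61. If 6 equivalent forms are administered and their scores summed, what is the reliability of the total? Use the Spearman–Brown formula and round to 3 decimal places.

0.904

ρ_k = kρ / (1 + (k−1)ρ) = 6·0.61 / (1 + 5·0.61) = 3.660 / 4.050 = 0.904.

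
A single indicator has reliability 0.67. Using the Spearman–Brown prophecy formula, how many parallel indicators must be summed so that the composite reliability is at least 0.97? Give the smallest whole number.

k ≥ ρ*(1−ρ₁)/(ρ₁(1−ρ*)) = 0.97·0.33 / (0.67·0.03) = 15.925.
Smallest integer k = 16.

16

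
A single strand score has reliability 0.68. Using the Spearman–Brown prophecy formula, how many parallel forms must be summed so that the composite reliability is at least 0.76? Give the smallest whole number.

2

k ≥ ρ*(1−ρ₁)/(ρ₁(1−ρ*)) = 0.76·0.32 / (0.68·0.24) = 1.490.
Smallest integer k = 2.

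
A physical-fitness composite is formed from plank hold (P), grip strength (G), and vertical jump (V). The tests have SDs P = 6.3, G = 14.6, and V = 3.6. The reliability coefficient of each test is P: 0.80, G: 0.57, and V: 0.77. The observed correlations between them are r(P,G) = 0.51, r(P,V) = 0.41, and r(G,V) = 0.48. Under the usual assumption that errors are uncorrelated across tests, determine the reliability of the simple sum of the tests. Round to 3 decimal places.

0.761

Var(P+G+V) = 6.3² + 14.6² + 3.6² + 2·[6.3·14.6·0.51 + 6.3·3.6·0.41 + 14.6·3.6·0.48] = 265.81 + 162.875 = 428.685.
Because errors are independent across components, Cov(Tᵢ,Tⱼ) = Cov(Xᵢ,Xⱼ); the off-diagonal part of the true-score variance is the same as above.
True-score variance = [6.3²·0.80 + 14.6²·0.57 + 3.6²·0.77] + 162.875 = 163.232 + 162.875 = 326.107.
Reliability = 326.107 / 428.685 = 0.761.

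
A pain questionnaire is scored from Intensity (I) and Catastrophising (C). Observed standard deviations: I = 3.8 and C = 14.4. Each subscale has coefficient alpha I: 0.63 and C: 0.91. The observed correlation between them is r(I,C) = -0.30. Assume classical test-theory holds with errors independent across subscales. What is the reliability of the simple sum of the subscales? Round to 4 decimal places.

Var(I+C) = 3.8² + 14.4² + 2·[3.8·14.4·(-0.30)] = 221.8 − 32.832 = 188.968.
With uncorrelated errors the cross-covariances are all true-score covariance, so they carry over unchanged; only the diagonal terms shrink to ρᵢσᵢ².
True-score variance = [3.8²·0.63 + 14.4²·0.91] − 32.832 = 197.795 − 32.832 = 164.963.
Reliability = 164.963 / 188.968 = 0.8730.

0.8730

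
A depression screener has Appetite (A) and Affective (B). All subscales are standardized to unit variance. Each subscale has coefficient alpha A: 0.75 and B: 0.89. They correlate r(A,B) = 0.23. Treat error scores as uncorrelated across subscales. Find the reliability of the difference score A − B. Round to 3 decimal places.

0.766

Var(A−B) = 1 + 1 − 2·0.23 = 2 − 0.46 = 1.54.
Under uncorrelated errors the observed covariances equal the true-score covariances, so only the own-variance terms attenuate.
True-score variance = [0.75 + 0.89] − 0.46 = 1.64 − 0.46 = 1.18.
Reliability = 1.18 / 1.54 = 0.766.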